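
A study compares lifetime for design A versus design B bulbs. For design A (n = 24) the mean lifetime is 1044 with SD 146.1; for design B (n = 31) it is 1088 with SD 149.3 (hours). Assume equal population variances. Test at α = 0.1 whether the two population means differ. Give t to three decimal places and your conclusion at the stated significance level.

t = -1.094; fail to reject H0

Let group 1 = design A, group 2 = design B. H0: μ_1 = μ_2; H1: μ_1 ≠ μ_2 (two-sample pooled-variance t-test, two-sided).
s_p² = [(24−1)·146.1² + (31−1)·149.3²]/(24+31−2) = 21880.3
t = (1044 − 1088)/√[21880.3·(1/24 + 1/31)] = -1.094
df = n₁ + n₂ − 2 = 53
Two-sided p-value ≈ 0.2789
Since p ≈ 0.2789 > α = 0.1, fail to reject H0; the data do not provide sufficient evidence against H0.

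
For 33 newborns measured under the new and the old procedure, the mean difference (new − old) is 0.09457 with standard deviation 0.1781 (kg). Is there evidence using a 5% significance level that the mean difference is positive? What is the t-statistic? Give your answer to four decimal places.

3.0503

H0: μ_d = 0; H1: μ_d > 0 (paired t-test on the differences, right-tailed).
t = d̄/(s_d/√n) = 0.09457/(0.1781/√33) = 3.0503
df = n − 1 = 32
p-value = P(T ≥ 3.0503) ≈ 0.0023
Since p ≈ 0.0023 < α = 0.05, reject H0; the data support H1.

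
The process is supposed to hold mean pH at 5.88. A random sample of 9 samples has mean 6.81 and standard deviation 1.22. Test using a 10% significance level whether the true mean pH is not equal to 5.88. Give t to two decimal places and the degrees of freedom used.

t = 2.29, df = 8

H0: μ = 5.88; H1: μ ≠ 5.88 (one-sample t-test, two-sided).
t = (x̄ − μ₀)/(s/√n) = (6.81 − 5.88)/(1.22/√9) = 2.29
df = n − 1 = 8
Two-sided p-value ≈ 0.052
Since p ≈ 0.052 < α = 0.1, reject H0; the data support H1.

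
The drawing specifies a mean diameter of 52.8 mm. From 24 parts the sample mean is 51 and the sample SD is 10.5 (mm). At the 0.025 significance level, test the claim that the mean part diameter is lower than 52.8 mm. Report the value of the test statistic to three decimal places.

-0.840

H0: μ = 52.8; H1: μ < 52.8 (one-sample t-test, left-tailed).
t = (x̄ − μ₀)/(s/√n) = (51 − 52.8)/(10.5/√24) = -0.840
df = n − 1 = 23
p-value = P(T ≤ -0.840) ≈ 0.2048
Since p ≈ 0.2048 > α = 0.025, fail to reject H0; the evidence is not statistically significant.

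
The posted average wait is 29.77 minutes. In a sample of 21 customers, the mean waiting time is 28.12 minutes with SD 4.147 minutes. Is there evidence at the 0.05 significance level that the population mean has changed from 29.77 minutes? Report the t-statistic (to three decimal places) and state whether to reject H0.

t = -1.823; fail to reject H0

H0: μ = 29.77; H1: μ ≠ 29.77 (one-sample t-test, two-sided).
t = (x̄ − μ₀)/(s/√n) = (28.12 − 29.77)/(4.147/√21) = -1.823
df = n − 1 = 20
Two-sided p-value ≈ 0.0832
Since p ≈ 0.0832 > α = 0.05, fail to reject H0; the evidence is not statistically significant.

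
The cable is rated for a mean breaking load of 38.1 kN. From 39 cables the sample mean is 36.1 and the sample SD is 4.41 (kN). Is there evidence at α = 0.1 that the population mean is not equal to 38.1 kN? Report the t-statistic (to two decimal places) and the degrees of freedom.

H0: μ = 38.1; H1: μ ≠ 38.1 (one-sample t-test, two-sided).
t = (x̄ − μ₀)/(s/√n) = (36.1 − 38.1)/(4.41/√39) = -2.83
df = n − 1 = 38
Two-sided p-value ≈ 0.007
Since p ≈ 0.007 < α = 0.1, reject H0; the data support H1.

t = -2.83, df = 38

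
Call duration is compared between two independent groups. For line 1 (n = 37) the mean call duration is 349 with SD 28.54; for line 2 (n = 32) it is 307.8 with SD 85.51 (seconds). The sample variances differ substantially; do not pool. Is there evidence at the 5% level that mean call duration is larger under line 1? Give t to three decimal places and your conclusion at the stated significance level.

Let group 1 = line 1, group 2 = line 2. H0: μ_1 = μ_2; H1: μ_1 > μ_2 (Welch's two-sample t-test, right-tailed).
t = (x̄_1 − x̄_2)/√(s_1²/n_1 + s_2²/n_2) = (349 − 307.8)/√(28.54²/37 + 85.51²/32) = 2.603
Welch–Satterthwaite df ≈ 36.97
p-value = P(T ≥ 2.603) ≈ 0.0066
Since p ≈ 0.0066 < α = 0.05, reject H0; the data support H1.

t = 2.603; reject H0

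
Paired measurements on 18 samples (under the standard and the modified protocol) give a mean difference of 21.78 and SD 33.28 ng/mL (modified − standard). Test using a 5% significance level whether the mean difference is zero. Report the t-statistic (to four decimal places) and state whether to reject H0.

t = 2.7766; reject H0

H0: μ_d = 0; H1: μ_d ≠ 0 (paired t-test on the differences, two-sided).
t = d̄/(s_d/√n) = 21.78/(33.28/√18) = 2.7766
df = n − 1 = 17
Two-sided p-value ≈ 0.013
Since p ≈ 0.013 < α = 0.05, reject H0; the evidence is statistically significant.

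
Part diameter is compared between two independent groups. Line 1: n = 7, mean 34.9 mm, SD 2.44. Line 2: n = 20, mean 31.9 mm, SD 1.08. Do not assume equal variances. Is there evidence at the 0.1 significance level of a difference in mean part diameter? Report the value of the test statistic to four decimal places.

Let group 1 = line 1, group 2 = line 2. H0: μ_1 = μ_2; H1: μ_1 ≠ μ_2 (Welch's two-sample t-test, two-sided).
t = (x̄_1 − x̄_2)/√(s_1²/n_1 + s_2²/n_2) = (34.9 − 31.9)/√(2.44²/7 + 1.08²/20) = 3.1469
Welch–Satterthwaite df ≈ 6.84
Two-sided p-value ≈ 0.017
Since p ≈ 0.017 < α = 0.1, reject H0; the evidence is statistically significant.

3.1469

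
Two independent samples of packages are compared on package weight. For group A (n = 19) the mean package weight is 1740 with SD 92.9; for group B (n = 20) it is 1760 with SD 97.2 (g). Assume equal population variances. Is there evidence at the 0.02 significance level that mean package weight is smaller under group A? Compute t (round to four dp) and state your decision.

t = -0.6562; fail to reject H0

Let group 1 = group A, group 2 = group B. H0: μ_1 = μ_2; H1: μ_1 < μ_2 (two-sample pooled-variance t-test, left-tailed).
s_p² = [(19−1)·92.9² + (20−1)·97.2²]/(19+20−2) = 9050.17
t = (1740 − 1760)/√[9050.17·(1/19 + 1/20)] = -0.6562
df = n₁ + n₂ − 2 = 37
p-value = P(T ≤ -0.6562) ≈ 0.2579
Since p ≈ 0.2579 > α = 0.02, fail to reject H0; the data do not provide sufficient evidence against H0.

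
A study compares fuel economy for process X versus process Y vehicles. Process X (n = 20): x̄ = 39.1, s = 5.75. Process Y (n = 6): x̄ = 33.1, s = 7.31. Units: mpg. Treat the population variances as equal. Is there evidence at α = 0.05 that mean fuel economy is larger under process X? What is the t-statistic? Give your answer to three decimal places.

2.110

Let group 1 = process X, group 2 = process Y. H0: μ_1 = μ_2; H1: μ_1 > μ_2 (two-sample pooled-variance t-test, right-tailed).
s_p² = [(20−1)·5.75² + (6−1)·7.31²]/(20+6−2) = 37.307
t = (39.1 − 33.1)/√[37.307·(1/20 + 1/6)] = 2.110
df = n₁ + n₂ − 2 = 24
p-value = P(T ≥ 2.110) ≈ 0.0227
Since p ≈ 0.0227 < α = 0.05, reject H0; the data support H1.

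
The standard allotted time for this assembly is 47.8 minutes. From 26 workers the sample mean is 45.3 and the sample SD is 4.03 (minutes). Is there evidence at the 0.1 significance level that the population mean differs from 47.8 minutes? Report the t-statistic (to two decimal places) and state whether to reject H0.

H0: μ = 47.8; H1: μ ≠ 47.8 (one-sample t-test, two-sided).
t = (x̄ − μ₀)/(s/√n) = (45.3 − 47.8)/(4.03/√26) = -3.16
df = n − 1 = 25
Two-sided p-value ≈ 0.004
Since p ≈ 0.004 < α = 0.1, reject H0; the data support H1.

t = -3.16; reject H0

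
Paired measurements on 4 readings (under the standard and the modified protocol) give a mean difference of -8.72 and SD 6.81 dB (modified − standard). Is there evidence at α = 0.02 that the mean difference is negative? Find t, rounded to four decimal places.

H0: μ_d = 0; H1: μ_d < 0 (paired t-test on the differences, left-tailed).
t = d̄/(s_d/√n) = -8.72/(6.81/√4) = -2.5609
df = n − 1 = 3
p-value = P(T ≤ -2.5609) ≈ 0.042
Since p ≈ 0.042 > α = 0.02, fail to reject H0; the evidence is not statistically significant.

-2.5609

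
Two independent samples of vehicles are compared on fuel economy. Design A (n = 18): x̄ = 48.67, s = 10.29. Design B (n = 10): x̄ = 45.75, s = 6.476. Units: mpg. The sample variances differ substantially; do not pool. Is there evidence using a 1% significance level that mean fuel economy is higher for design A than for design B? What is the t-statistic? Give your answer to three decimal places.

Let group 1 = design A, group 2 = design B. H0: μ_1 = μ_2; H1: μ_1 > μ_2 (Welch's two-sample t-test, right-tailed).
t = (x̄_1 − x̄_2)/√(s_1²/n_1 + s_2²/n_2) = (48.67 − 45.75)/√(10.29²/18 + 6.476²/10) = 0.920
Welch–Satterthwaite df ≈ 25.45
p-value = P(T ≥ 0.920) ≈ 0.1831
Since p ≈ 0.1831 > α = 0.01, fail to reject H0; the data do not provide sufficient evidence against H0.

0.920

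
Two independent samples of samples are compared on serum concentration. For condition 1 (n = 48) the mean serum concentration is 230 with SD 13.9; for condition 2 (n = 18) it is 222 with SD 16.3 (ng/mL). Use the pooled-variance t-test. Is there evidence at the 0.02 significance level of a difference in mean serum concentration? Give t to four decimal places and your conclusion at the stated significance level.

t = 1.9858; fail to reject H0

Let group 1 = condition 1, group 2 = condition 2. H0: μ_1 = μ_2; H1: μ_1 ≠ μ_2 (two-sample pooled-variance t-test, two-sided).
s_p² = [(48−1)·13.9² + (18−1)·16.3²]/(48+18−2) = 212.463
t = (230 − 222)/√[212.463·(1/48 + 1/18)] = 1.9858
df = n₁ + n₂ − 2 = 64
Two-sided p-value ≈ 0.051
Since p ≈ 0.051 > α = 0.02, fail to reject H0; the evidence is not statistically significant.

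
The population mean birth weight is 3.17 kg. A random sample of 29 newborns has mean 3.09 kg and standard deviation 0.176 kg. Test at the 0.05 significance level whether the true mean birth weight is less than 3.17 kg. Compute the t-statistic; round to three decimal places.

-2.448

H0: μ = 3.17; H1: μ < 3.17 (one-sample t-test, left-tailed).
t = (x̄ − μ₀)/(s/√n) = (3.09 − 3.17)/(0.176/√29) = -2.448
df = n − 1 = 28
p-value = P(T ≤ -2.448) ≈ 0.0105
Since p ≈ 0.0105 < α = 0.05, reject H0; the data support H1.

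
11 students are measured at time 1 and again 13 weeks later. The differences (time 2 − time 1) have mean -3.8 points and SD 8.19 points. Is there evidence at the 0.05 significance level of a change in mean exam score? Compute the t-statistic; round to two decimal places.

-1.54

H0: μ_d = 0; H1: μ_d ≠ 0 (paired t-test on the differences, two-sided).
t = d̄/(s_d/√n) = -3.8/(8.19/√11) = -1.54
df = n − 1 = 10
Two-sided p-value ≈ 0.1549
Since p ≈ 0.1549 > α = 0.05, fail to reject H0; the evidence is not statistically significant.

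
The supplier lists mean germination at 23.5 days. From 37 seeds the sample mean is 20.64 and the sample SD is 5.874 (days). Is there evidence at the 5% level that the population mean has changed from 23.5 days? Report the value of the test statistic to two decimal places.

-2.96

H0: μ = 23.5; H1: μ ≠ 23.5 (one-sample t-test, two-sided).
t = (x̄ − μ₀)/(s/√n) = (20.64 − 23.5)/(5.874/√37) = -2.96
df = n − 1 = 36
Two-sided p-value ≈ 0.005
Since p ≈ 0.005 < α = 0.05, reject H0; the data support H1.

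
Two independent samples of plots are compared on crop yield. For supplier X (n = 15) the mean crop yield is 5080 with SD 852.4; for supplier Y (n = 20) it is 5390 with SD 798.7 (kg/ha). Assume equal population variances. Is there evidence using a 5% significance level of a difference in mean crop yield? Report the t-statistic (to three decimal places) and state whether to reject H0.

t = -1.104; fail to reject H0

Let group 1 = supplier X, group 2 = supplier Y. H0: μ_1 = μ_2; H1: μ_1 ≠ μ_2 (two-sample pooled-variance t-test, two-sided).
s_p² = [(15−1)·852.4² + (20−1)·798.7²]/(15+20−2) = 675537
t = (5080 − 5390)/√[675537·(1/15 + 1/20)] = -1.104
df = n₁ + n₂ − 2 = 33
Two-sided p-value ≈ 0.2775
Since p ≈ 0.2775 > α = 0.05, fail to reject H0; the evidence is not statistically significant.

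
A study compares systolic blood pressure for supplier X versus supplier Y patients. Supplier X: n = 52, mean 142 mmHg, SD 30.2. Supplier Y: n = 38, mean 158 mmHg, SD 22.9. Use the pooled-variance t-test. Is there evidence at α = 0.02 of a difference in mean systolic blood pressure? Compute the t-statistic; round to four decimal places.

-2.7393

Let group 1 = supplier X, group 2 = supplier Y. H0: μ_1 = μ_2; H1: μ_1 ≠ μ_2 (two-sample pooled-variance t-test, two-sided).
s_p² = [(52−1)·30.2² + (38−1)·22.9²]/(52+38−2) = 749.059
t = (142 − 158)/√[749.059·(1/52 + 1/38)] = -2.7393
df = n₁ + n₂ − 2 = 88
Two-sided p-value ≈ 0.007
Since p ≈ 0.007 < α = 0.02, reject H0; the data support H1.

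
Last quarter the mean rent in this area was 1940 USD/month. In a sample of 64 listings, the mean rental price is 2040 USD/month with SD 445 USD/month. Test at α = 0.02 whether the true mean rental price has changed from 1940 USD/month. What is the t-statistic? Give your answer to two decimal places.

1.80

H0: μ = 1940; H1: μ ≠ 1940 (one-sample t-test, two-sided).
t = (x̄ − μ₀)/(s/√n) = (2040 − 1940)/(445/√64) = 1.80
df = n − 1 = 63
Two-sided p-value ≈ 0.077
Since p ≈ 0.077 > α = 0.02, fail to reject H0; the evidence is not statistically significant.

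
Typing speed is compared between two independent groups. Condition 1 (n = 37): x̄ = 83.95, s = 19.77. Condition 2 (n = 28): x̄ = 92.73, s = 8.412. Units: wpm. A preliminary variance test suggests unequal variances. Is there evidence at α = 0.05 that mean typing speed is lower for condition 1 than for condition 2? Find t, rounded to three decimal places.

Let group 1 = condition 1, group 2 = condition 2. H0: μ_1 = μ_2; H1: μ_1 < μ_2 (Welch's two-sample t-test, left-tailed).
t = (x̄_1 − x̄_2)/√(s_1²/n_1 + s_2²/n_2) = (83.95 − 92.73)/√(19.77²/37 + 8.412²/28) = -2.427
Welch–Satterthwaite df ≈ 51.37
p-value = P(T ≤ -2.427) ≈ 0.009
Since p ≈ 0.009 < α = 0.05, reject H0; the evidence is statistically significant.

-2.427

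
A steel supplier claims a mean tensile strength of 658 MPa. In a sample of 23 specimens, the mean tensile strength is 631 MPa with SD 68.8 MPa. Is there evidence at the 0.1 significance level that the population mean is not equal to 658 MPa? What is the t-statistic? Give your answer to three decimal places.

-1.882

H0: μ = 658; H1: μ ≠ 658 (one-sample t-test, two-sided).
t = (x̄ − μ₀)/(s/√n) = (631 − 658)/(68.8/√23) = -1.882
df = n − 1 = 22
Two-sided p-value ≈ 0.0731
Since p ≈ 0.0731 < α = 0.1, reject H0; the data support H1.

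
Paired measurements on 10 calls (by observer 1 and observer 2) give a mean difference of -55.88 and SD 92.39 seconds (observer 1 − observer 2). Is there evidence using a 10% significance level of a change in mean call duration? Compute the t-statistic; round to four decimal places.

-1.9126

H0: μ_d = 0; H1: μ_d ≠ 0 (paired t-test on the differences, two-sided).
t = d̄/(s_d/√n) = -55.88/(92.39/√10) = -1.9126
df = n − 1 = 9
Two-sided p-value ≈ 0.0881
Since p ≈ 0.0881 < α = 0.1, reject H0; the data support H1.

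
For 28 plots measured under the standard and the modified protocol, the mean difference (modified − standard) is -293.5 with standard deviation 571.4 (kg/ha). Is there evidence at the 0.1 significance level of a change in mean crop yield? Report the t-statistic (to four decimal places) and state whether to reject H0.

H0: μ_d = 0; H1: μ_d ≠ 0 (paired t-test on the differences, two-sided).
t = d̄/(s_d/√n) = -293.5/(571.4/√28) = -2.7180
df = n − 1 = 27
Two-sided p-value ≈ 0.011
Since p ≈ 0.011 < α = 0.1, reject H0; the evidence is statistically significant.

t = -2.7180; reject H0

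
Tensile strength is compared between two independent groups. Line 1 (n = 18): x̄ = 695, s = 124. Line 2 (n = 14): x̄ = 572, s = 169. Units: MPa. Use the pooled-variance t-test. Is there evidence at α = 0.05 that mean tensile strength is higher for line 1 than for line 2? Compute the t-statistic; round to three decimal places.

2.377

Let group 1 = line 1, group 2 = line 2. H0: μ_1 = μ_2; H1: μ_1 > μ_2 (two-sample pooled-variance t-test, right-tailed).
s_p² = [(18−1)·124² + (14−1)·169²]/(18+14−2) = 21089.5
t = (695 − 572)/√[21089.5·(1/18 + 1/14)] = 2.377
df = n₁ + n₂ − 2 = 30
p-value = P(T ≥ 2.377) ≈ 0.012
Since p ≈ 0.012 < α = 0.05, reject H0; the evidence is statistically significant.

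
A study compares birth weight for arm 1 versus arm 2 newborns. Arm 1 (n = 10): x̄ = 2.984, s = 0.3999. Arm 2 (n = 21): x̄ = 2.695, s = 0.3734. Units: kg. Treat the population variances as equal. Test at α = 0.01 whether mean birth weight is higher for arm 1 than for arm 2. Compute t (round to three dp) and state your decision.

t = 1.970; fail to reject H0

Let group 1 = arm 1, group 2 = arm 2. H0: μ_1 = μ_2; H1: μ_1 > μ_2 (two-sample pooled-variance t-test, right-tailed).
s_p² = [(10−1)·0.3999² + (21−1)·0.3734²]/(10+21−2) = 0.145787
t = (2.984 − 2.695)/√[0.145787·(1/10 + 1/21)] = 1.970
df = n₁ + n₂ − 2 = 29
p-value = P(T ≥ 1.970) ≈ 0.0292
Since p ≈ 0.0292 > α = 0.01, fail to reject H0; the evidence is not statistically significant.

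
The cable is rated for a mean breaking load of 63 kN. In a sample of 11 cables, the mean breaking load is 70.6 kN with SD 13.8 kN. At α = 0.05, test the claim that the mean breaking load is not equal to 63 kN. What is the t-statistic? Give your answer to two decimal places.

1.83

H0: μ = 63; H1: μ ≠ 63 (one-sample t-test, two-sided).
t = (x̄ − μ₀)/(s/√n) = (70.6 − 63)/(13.8/√11) = 1.83
df = n − 1 = 10
Two-sided p-value ≈ 0.098
Since p ≈ 0.098 > α = 0.05, fail to reject H0; the evidence is not statistically significant.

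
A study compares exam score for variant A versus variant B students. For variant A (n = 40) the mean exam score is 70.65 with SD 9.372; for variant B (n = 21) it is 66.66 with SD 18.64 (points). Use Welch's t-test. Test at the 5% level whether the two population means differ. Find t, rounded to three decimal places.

Let group 1 = variant A, group 2 = variant B. H0: μ_1 = μ_2; H1: μ_1 ≠ μ_2 (Welch's two-sample t-test, two-sided).
t = (x̄_1 − x̄_2)/√(s_1²/n_1 + s_2²/n_2) = (70.65 − 66.66)/√(9.372²/40 + 18.64²/21) = 0.922
Welch–Satterthwaite df ≈ 25.43
Two-sided p-value ≈ 0.365
Since p ≈ 0.365 > α = 0.05, fail to reject H0; the data do not provide sufficient evidence against H0.

0.922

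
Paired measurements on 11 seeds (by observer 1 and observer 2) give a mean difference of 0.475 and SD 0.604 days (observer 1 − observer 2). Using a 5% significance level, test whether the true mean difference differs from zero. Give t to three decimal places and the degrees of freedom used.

H0: μ_d = 0; H1: μ_d ≠ 0 (paired t-test on the differences, two-sided).
t = d̄/(s_d/√n) = 0.475/(0.604/√11) = 2.608
df = n − 1 = 10
Two-sided p-value ≈ 0.026
Since p ≈ 0.026 < α = 0.05, reject H0; the evidence is statistically significant.

t = 2.608, df = 10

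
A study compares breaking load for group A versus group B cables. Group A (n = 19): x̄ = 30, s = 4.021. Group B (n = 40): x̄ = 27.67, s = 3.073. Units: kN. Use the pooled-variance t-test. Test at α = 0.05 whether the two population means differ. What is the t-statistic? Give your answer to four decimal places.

Let group 1 = group A, group 2 = group B. H0: μ_1 = μ_2; H1: μ_1 ≠ μ_2 (two-sample pooled-variance t-test, two-sided).
s_p² = [(19−1)·4.021² + (40−1)·3.073²]/(19+40−2) = 11.567
t = (30 − 27.67)/√[11.567·(1/19 + 1/40)] = 2.4588
df = n₁ + n₂ − 2 = 57
Two-sided p-value ≈ 0.017
Since p ≈ 0.017 < α = 0.05, reject H0; the evidence is statistically significant.

2.4588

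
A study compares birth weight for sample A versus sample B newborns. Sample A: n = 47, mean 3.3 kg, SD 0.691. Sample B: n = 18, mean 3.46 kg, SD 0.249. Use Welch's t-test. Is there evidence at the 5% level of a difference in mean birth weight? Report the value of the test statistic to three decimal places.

Let group 1 = sample A, group 2 = sample B. H0: μ_1 = μ_2; H1: μ_1 ≠ μ_2 (Welch's two-sample t-test, two-sided).
t = (x̄_1 − x̄_2)/√(s_1²/n_1 + s_2²/n_2) = (3.3 − 3.46)/√(0.691²/47 + 0.249²/18) = -1.372
Welch–Satterthwaite df ≈ 62.91
Two-sided p-value ≈ 0.1750
Since p ≈ 0.1750 > α = 0.05, fail to reject H0; the data do not provide sufficient evidence against H0.

-1.372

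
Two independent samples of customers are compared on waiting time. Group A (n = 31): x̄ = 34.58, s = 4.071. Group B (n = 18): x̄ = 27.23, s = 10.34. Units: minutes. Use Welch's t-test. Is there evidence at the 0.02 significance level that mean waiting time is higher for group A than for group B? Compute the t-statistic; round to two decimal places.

2.89

Let group 1 = group A, group 2 = group B. H0: μ_1 = μ_2; H1: μ_1 > μ_2 (Welch's two-sample t-test, right-tailed).
t = (x̄_1 − x̄_2)/√(s_1²/n_1 + s_2²/n_2) = (34.58 − 27.23)/√(4.071²/31 + 10.34²/18) = 2.89
Welch–Satterthwaite df ≈ 20.11
p-value = P(T ≥ 2.89) ≈ 0.0045
Since p ≈ 0.0045 < α = 0.02, reject H0; the data support H1.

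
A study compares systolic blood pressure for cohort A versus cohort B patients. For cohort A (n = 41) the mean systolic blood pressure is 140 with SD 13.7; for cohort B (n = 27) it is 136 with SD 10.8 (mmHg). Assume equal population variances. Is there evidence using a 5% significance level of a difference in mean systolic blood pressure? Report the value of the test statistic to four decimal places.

Let group 1 = cohort A, group 2 = cohort B. H0: μ_1 = μ_2; H1: μ_1 ≠ μ_2 (two-sample pooled-variance t-test, two-sided).
s_p² = [(41−1)·13.7² + (27−1)·10.8²]/(41+27−2) = 159.701
t = (140 − 136)/√[159.701·(1/41 + 1/27)] = 1.2771
df = n₁ + n₂ − 2 = 66
Two-sided p-value ≈ 0.206
Since p ≈ 0.206 > α = 0.05, fail to reject H0; the data do not provide sufficient evidence against H0.

1.2771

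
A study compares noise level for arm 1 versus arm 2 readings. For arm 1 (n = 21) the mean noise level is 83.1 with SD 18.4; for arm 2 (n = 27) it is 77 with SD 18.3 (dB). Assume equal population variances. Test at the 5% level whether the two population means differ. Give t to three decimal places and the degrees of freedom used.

t = 1.143, df = 46

Let group 1 = arm 1, group 2 = arm 2. H0: μ_1 = μ_2; H1: μ_1 ≠ μ_2 (two-sample pooled-variance t-test, two-sided).
s_p² = [(21−1)·18.4² + (27−1)·18.3²]/(21+27−2) = 336.486
t = (83.1 − 77)/√[336.486·(1/21 + 1/27)] = 1.143
df = n₁ + n₂ − 2 = 46
Two-sided p-value ≈ 0.259
Since p ≈ 0.259 > α = 0.05, fail to reject H0; the evidence is not statistically significant.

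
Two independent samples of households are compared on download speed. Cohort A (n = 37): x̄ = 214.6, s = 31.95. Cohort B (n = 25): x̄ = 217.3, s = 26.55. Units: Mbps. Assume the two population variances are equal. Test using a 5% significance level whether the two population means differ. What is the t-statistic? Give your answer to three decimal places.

-0.349

Let group 1 = cohort A, group 2 = cohort B. H0: μ_1 = μ_2; H1: μ_1 ≠ μ_2 (two-sample pooled-variance t-test, two-sided).
s_p² = [(37−1)·31.95² + (25−1)·26.55²]/(37+25−2) = 894.442
t = (214.6 − 217.3)/√[894.442·(1/37 + 1/25)] = -0.349
df = n₁ + n₂ − 2 = 60
Two-sided p-value ≈ 0.729
Since p ≈ 0.729 > α = 0.05, fail to reject H0; the data do not provide sufficient evidence against H0.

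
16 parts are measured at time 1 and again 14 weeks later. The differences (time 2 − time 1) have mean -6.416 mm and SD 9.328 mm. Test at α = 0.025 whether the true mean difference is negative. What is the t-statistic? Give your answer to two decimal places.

-2.75

H0: μ_d = 0; H1: μ_d < 0 (paired t-test on the differences, left-tailed).
t = d̄/(s_d/√n) = -6.416/(9.328/√16) = -2.75
df = n − 1 = 15
p-value = P(T ≤ -2.75) ≈ 0.007
Since p ≈ 0.007 < α = 0.025, reject H0; the data support H1.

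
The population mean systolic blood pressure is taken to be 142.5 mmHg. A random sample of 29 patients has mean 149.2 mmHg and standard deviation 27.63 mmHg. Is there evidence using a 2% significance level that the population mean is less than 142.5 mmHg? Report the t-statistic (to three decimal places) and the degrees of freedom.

t = 1.306, df = 28

H0: μ = 142.5; H1: μ < 142.5 (one-sample t-test, left-tailed).
t = (x̄ − μ₀)/(s/√n) = (149.2 − 142.5)/(27.63/√29) = 1.306
df = n − 1 = 28
p-value = P(T ≤ 1.306) ≈ 0.8989
Since p ≈ 0.8989 > α = 0.02, fail to reject H0; the data do not provide sufficient evidence against H0.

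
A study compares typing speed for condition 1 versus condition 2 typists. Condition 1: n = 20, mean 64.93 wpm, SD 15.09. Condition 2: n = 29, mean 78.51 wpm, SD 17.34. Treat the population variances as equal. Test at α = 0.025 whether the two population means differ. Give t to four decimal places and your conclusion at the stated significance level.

t = -2.8372; reject H0

Let group 1 = condition 1, group 2 = condition 2. H0: μ_1 = μ_2; H1: μ_1 ≠ μ_2 (two-sample pooled-variance t-test, two-sided).
s_p² = [(20−1)·15.09² + (29−1)·17.34²]/(20+29−2) = 271.178
t = (64.93 − 78.51)/√[271.178·(1/20 + 1/29)] = -2.8372
df = n₁ + n₂ − 2 = 47
Two-sided p-value ≈ 0.0067
Since p ≈ 0.0067 < α = 0.025, reject H0; the evidence is statistically significant.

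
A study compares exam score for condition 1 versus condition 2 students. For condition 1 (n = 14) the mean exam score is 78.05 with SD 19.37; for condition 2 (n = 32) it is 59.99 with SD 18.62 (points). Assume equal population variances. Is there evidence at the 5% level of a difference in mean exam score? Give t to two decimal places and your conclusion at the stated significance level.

Let group 1 = condition 1, group 2 = condition 2. H0: μ_1 = μ_2; H1: μ_1 ≠ μ_2 (two-sample pooled-variance t-test, two-sided).
s_p² = [(14−1)·19.37² + (32−1)·18.62²]/(14+32−2) = 355.123
t = (78.05 − 59.99)/√[355.123·(1/14 + 1/32)] = 2.99
df = n₁ + n₂ − 2 = 44
Two-sided p-value ≈ 0.005
Since p ≈ 0.005 < α = 0.05, reject H0; the data support H1.

t = 2.99; reject H0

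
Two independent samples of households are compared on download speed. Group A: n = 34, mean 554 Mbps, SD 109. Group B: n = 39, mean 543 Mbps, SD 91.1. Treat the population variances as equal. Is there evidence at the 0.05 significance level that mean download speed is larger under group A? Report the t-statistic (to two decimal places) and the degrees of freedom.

t = 0.47, df = 71

Let group 1 = group A, group 2 = group B. H0: μ_1 = μ_2; H1: μ_1 > μ_2 (two-sample pooled-variance t-test, right-tailed).
s_p² = [(34−1)·109² + (39−1)·91.1²]/(34+39−2) = 9963.99
t = (554 − 543)/√[9963.99·(1/34 + 1/39)] = 0.47
df = n₁ + n₂ − 2 = 71
p-value = P(T ≥ 0.47) ≈ 0.320
Since p ≈ 0.320 > α = 0.05, fail to reject H0; the data do not provide sufficient evidence against H0.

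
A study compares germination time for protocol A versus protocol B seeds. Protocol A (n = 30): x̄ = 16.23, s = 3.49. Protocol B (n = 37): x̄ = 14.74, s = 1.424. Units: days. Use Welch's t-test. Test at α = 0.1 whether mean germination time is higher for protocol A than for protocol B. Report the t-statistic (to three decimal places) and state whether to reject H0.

t = 2.195; reject H0

Let group 1 = protocol A, group 2 = protocol B. H0: μ_1 = μ_2; H1: μ_1 > μ_2 (Welch's two-sample t-test, right-tailed).
t = (x̄_1 − x̄_2)/√(s_1²/n_1 + s_2²/n_2) = (16.23 − 14.74)/√(3.49²/30 + 1.424²/37) = 2.195
Welch–Satterthwaite df ≈ 36.82
p-value = P(T ≥ 2.195) ≈ 0.017
Since p ≈ 0.017 < α = 0.1, reject H0; the evidence is statistically significant.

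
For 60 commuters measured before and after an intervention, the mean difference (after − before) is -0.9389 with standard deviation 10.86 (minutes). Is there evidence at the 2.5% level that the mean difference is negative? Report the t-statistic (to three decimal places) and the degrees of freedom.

H0: μ_d = 0; H1: μ_d < 0 (paired t-test on the differences, left-tailed).
t = d̄/(s_d/√n) = -0.9389/(10.86/√60) = -0.670
df = n − 1 = 59
p-value = P(T ≤ -0.670) ≈ 0.2528
Since p ≈ 0.2528 > α = 0.025, fail to reject H0; the data do not provide sufficient evidence against H0.

t = -0.670, df = 59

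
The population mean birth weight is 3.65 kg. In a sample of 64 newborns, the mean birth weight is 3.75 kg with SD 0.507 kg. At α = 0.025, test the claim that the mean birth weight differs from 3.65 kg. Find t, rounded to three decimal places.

H0: μ = 3.65; H1: μ ≠ 3.65 (one-sample t-test, two-sided).
t = (x̄ − μ₀)/(s/√n) = (3.75 − 3.65)/(0.507/√64) = 1.578
df = n − 1 = 63
Two-sided p-value ≈ 0.1196
Since p ≈ 0.1196 > α = 0.025, fail to reject H0; the data do not provide sufficient evidence against H0.

1.578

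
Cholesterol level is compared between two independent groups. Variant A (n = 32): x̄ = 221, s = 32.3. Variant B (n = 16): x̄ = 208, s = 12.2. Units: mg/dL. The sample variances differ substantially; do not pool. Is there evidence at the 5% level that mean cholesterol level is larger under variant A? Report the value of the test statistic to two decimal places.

Let group 1 = variant A, group 2 = variant B. H0: μ_1 = μ_2; H1: μ_1 > μ_2 (Welch's two-sample t-test, right-tailed).
t = (x̄_1 − x̄_2)/√(s_1²/n_1 + s_2²/n_2) = (221 − 208)/√(32.3²/32 + 12.2²/16) = 2.01
Welch–Satterthwaite df ≈ 43.84
p-value = P(T ≥ 2.01) ≈ 0.025
Since p ≈ 0.025 < α = 0.05, reject H0; the data support H1.

2.01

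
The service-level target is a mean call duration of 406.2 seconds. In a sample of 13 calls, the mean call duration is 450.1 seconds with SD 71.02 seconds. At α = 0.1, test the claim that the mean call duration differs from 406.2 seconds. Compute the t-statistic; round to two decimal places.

H0: μ = 406.2; H1: μ ≠ 406.2 (one-sample t-test, two-sided).
t = (x̄ − μ₀)/(s/√n) = (450.1 − 406.2)/(71.02/√13) = 2.23
df = n − 1 = 12
Two-sided p-value ≈ 0.046
Since p ≈ 0.046 < α = 0.1, reject H0; the evidence is statistically significant.

2.23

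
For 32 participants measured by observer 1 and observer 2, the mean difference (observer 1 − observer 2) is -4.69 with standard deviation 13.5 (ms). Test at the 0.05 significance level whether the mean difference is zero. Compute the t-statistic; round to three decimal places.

-1.965

H0: μ_d = 0; H1: μ_d ≠ 0 (paired t-test on the differences, two-sided).
t = d̄/(s_d/√n) = -4.69/(13.5/√32) = -1.965
df = n − 1 = 31
Two-sided p-value ≈ 0.0584
Since p ≈ 0.0584 > α = 0.05, fail to reject H0; the evidence is not statistically significant.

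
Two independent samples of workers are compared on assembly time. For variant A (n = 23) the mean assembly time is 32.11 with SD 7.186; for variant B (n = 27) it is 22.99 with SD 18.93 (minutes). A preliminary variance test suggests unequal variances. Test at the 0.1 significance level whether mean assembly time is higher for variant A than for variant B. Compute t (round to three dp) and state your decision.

t = 2.315; reject H0

Let group 1 = variant A, group 2 = variant B. H0: μ_1 = μ_2; H1: μ_1 > μ_2 (Welch's two-sample t-test, right-tailed).
t = (x̄_1 − x̄_2)/√(s_1²/n_1 + s_2²/n_2) = (32.11 − 22.99)/√(7.186²/23 + 18.93²/27) = 2.315
Welch–Satterthwaite df ≈ 34.38
p-value = P(T ≥ 2.315) ≈ 0.013
Since p ≈ 0.013 < α = 0.1, reject H0; the data support H1.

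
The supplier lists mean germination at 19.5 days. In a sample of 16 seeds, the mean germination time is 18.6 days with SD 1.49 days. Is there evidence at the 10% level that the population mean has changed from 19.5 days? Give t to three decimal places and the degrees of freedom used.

H0: μ = 19.5; H1: μ ≠ 19.5 (one-sample t-test, two-sided).
t = (x̄ − μ₀)/(s/√n) = (18.6 − 19.5)/(1.49/√16) = -2.416
df = n − 1 = 15
Two-sided p-value ≈ 0.0289
Since p ≈ 0.0289 < α = 0.1, reject H0; the evidence is statistically significant.

t = -2.416, df = 15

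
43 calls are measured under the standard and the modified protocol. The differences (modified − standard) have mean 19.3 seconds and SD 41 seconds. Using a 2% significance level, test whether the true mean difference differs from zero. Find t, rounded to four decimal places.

3.0868

H0: μ_d = 0; H1: μ_d ≠ 0 (paired t-test on the differences, two-sided).
t = d̄/(s_d/√n) = 19.3/(41/√43) = 3.0868
df = n − 1 = 42
Two-sided p-value ≈ 0.0036
Since p ≈ 0.0036 < α = 0.02, reject H0; the data support H1.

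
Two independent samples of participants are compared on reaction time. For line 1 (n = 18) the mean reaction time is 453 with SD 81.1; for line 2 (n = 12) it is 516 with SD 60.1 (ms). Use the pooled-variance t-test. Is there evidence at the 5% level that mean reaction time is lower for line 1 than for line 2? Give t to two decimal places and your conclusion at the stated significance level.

Let group 1 = line 1, group 2 = line 2. H0: μ_1 = μ_2; H1: μ_1 < μ_2 (two-sample pooled-variance t-test, left-tailed).
s_p² = [(18−1)·81.1² + (12−1)·60.1²]/(18+12−2) = 5412.31
t = (453 − 516)/√[5412.31·(1/18 + 1/12)] = -2.30
df = n₁ + n₂ − 2 = 28
p-value = P(T ≤ -2.30) ≈ 0.015
Since p ≈ 0.015 < α = 0.05, reject H0; the evidence is statistically significant.

t = -2.30; reject H0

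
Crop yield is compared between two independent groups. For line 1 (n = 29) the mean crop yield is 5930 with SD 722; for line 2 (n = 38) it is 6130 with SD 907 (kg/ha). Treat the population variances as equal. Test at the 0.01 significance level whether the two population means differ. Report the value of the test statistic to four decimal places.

-0.9745

Let group 1 = line 1, group 2 = line 2. H0: μ_1 = μ_2; H1: μ_1 ≠ μ_2 (two-sample pooled-variance t-test, two-sided).
s_p² = [(29−1)·722² + (38−1)·907²]/(29+38−2) = 692830
t = (5930 − 6130)/√[692830·(1/29 + 1/38)] = -0.9745
df = n₁ + n₂ − 2 = 65
Two-sided p-value ≈ 0.333
Since p ≈ 0.333 > α = 0.01, fail to reject H0; the evidence is not statistically significant.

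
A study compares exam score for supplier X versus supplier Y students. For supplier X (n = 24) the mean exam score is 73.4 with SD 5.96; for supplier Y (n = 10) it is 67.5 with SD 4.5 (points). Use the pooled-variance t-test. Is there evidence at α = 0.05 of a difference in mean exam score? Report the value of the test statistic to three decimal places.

Let group 1 = supplier X, group 2 = supplier Y. H0: μ_1 = μ_2; H1: μ_1 ≠ μ_2 (two-sample pooled-variance t-test, two-sided).
s_p² = [(24−1)·5.96² + (10−1)·4.5²]/(24+10−2) = 31.2265
t = (73.4 − 67.5)/√[31.2265·(1/24 + 1/10)] = 2.805
df = n₁ + n₂ − 2 = 32
Two-sided p-value ≈ 0.008
Since p ≈ 0.008 < α = 0.05, reject H0; the data support H1.

2.805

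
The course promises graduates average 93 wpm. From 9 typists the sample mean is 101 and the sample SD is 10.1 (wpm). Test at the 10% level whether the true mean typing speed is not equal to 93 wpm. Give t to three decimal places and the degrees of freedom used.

H0: μ = 93; H1: μ ≠ 93 (one-sample t-test, two-sided).
t = (x̄ − μ₀)/(s/√n) = (101 − 93)/(10.1/√9) = 2.376
df = n − 1 = 8
Two-sided p-value ≈ 0.0448
Since p ≈ 0.0448 < α = 0.1, reject H0; the evidence is statistically significant.

t = 2.376, df = 8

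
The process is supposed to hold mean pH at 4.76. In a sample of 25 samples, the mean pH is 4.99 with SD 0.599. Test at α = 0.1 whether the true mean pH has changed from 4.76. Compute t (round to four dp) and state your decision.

H0: μ = 4.76; H1: μ ≠ 4.76 (one-sample t-test, two-sided).
t = (x̄ − μ₀)/(s/√n) = (4.99 − 4.76)/(0.599/√25) = 1.9199
df = n − 1 = 24
Two-sided p-value ≈ 0.0668
Since p ≈ 0.0668 < α = 0.1, reject H0; the evidence is statistically significant.

t = 1.9199; reject H0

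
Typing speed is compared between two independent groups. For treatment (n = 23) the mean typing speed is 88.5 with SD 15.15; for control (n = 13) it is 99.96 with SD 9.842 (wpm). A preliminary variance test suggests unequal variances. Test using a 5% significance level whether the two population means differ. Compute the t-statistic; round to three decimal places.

-2.745

Let group 1 = treatment, group 2 = control. H0: μ_1 = μ_2; H1: μ_1 ≠ μ_2 (Welch's two-sample t-test, two-sided).
t = (x̄_1 − x̄_2)/√(s_1²/n_1 + s_2²/n_2) = (88.5 − 99.96)/√(15.15²/23 + 9.842²/13) = -2.745
Welch–Satterthwaite df ≈ 33.19
Two-sided p-value ≈ 0.0097
Since p ≈ 0.0097 < α = 0.05, reject H0; the evidence is statistically significant.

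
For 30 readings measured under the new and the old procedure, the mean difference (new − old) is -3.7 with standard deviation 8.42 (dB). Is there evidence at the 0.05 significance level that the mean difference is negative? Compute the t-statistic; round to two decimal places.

H0: μ_d = 0; H1: μ_d < 0 (paired t-test on the differences, left-tailed).
t = d̄/(s_d/√n) = -3.7/(8.42/√30) = -2.41
df = n − 1 = 29
p-value = P(T ≤ -2.41) ≈ 0.011
Since p ≈ 0.011 < α = 0.05, reject H0; the data support H1.

-2.41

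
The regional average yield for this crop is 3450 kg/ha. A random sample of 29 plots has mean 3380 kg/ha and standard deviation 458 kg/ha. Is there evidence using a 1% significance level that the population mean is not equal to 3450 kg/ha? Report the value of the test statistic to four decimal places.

-0.8231

H0: μ = 3450; H1: μ ≠ 3450 (one-sample t-test, two-sided).
t = (x̄ − μ₀)/(s/√n) = (3380 − 3450)/(458/√29) = -0.8231
df = n − 1 = 28
Two-sided p-value ≈ 0.417
Since p ≈ 0.417 > α = 0.01, fail to reject H0; the evidence is not statistically significant.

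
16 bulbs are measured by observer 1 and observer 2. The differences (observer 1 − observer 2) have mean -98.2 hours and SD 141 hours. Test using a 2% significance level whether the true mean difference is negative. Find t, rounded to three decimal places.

H0: μ_d = 0; H1: μ_d < 0 (paired t-test on the differences, left-tailed).
t = d̄/(s_d/√n) = -98.2/(141/√16) = -2.786
df = n − 1 = 15
p-value = P(T ≤ -2.786) ≈ 0.007
Since p ≈ 0.007 < α = 0.02, reject H0; the data support H1.

-2.786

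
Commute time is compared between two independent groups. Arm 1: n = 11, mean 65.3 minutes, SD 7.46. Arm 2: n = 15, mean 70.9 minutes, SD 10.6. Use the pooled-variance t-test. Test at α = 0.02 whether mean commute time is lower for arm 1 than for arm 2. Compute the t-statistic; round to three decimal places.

-1.498

Let group 1 = arm 1, group 2 = arm 2. H0: μ_1 = μ_2; H1: μ_1 < μ_2 (two-sample pooled-variance t-test, left-tailed).
s_p² = [(11−1)·7.46² + (15−1)·10.6²]/(11+15−2) = 88.7315
t = (65.3 − 70.9)/√[88.7315·(1/11 + 1/15)] = -1.498
df = n₁ + n₂ − 2 = 24
p-value = P(T ≤ -1.498) ≈ 0.0736
Since p ≈ 0.0736 > α = 0.02, fail to reject H0; the data do not provide sufficient evidence against H0.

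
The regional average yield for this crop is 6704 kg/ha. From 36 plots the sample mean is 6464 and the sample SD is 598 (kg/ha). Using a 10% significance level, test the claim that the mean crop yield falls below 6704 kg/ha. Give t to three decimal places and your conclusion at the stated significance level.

t = -2.408; reject H0

H0: μ = 6704; H1: μ < 6704 (one-sample t-test, left-tailed).
t = (x̄ − μ₀)/(s/√n) = (6464 − 6704)/(598/√36) = -2.408
df = n − 1 = 35
p-value = P(T ≤ -2.408) ≈ 0.011
Since p ≈ 0.011 < α = 0.1, reject H0; the evidence is statistically significant.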